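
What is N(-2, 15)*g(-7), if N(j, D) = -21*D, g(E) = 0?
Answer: 0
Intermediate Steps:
N(-2, 15)*g(-7) = -21*15*0 = -315*0 = 0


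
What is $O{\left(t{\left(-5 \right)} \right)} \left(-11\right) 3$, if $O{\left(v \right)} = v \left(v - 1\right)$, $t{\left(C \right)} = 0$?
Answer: $0$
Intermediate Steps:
$O{\left(v \right)} = v \left(-1 + v\right)$
$O{\left(t{\left(-5 \right)} \right)} \left(-11\right) 3 = 0 \left(-1 + 0\right) \left(-11\right) 3 = 0 \left(-1\right) \left(-11\right) 3 = 0 \left(-11\right) 3 = 0 \cdot 3 = 0$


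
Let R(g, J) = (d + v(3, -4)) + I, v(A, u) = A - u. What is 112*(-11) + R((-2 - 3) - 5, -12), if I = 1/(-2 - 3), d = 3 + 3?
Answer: -6096/5 ≈ -1219.2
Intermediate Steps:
d = 6
I = -⅕ (I = 1/(-5) = -⅕ ≈ -0.20000)
R(g, J) = 64/5 (R(g, J) = (6 + (3 - 1*(-4))) - ⅕ = (6 + (3 + 4)) - ⅕ = (6 + 7) - ⅕ = 13 - ⅕ = 64/5)
112*(-11) + R((-2 - 3) - 5, -12) = 112*(-11) + 64/5 = -1232 + 64/5 = -6096/5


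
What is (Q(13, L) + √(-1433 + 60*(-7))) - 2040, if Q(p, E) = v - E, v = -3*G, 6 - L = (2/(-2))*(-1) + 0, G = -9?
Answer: -2018 + I*√1853 ≈ -2018.0 + 43.047*I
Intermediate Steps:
L = 5 (L = 6 - ((2/(-2))*(-1) + 0) = 6 - ((2*(-½))*(-1) + 0) = 6 - (-1*(-1) + 0) = 6 - (1 + 0) = 6 - 1*1 = 6 - 1 = 5)
v = 27 (v = -3*(-9) = 27)
Q(p, E) = 27 - E
(Q(13, L) + √(-1433 + 60*(-7))) - 2040 = ((27 - 1*5) + √(-1433 + 60*(-7))) - 2040 = ((27 - 5) + √(-1433 - 420)) - 2040 = (22 + √(-1853)) - 2040 = (22 + I*√1853) - 2040 = -2018 + I*√1853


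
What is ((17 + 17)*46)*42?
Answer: 65688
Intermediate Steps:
((17 + 17)*46)*42 = (34*46)*42 = 1564*42 = 65688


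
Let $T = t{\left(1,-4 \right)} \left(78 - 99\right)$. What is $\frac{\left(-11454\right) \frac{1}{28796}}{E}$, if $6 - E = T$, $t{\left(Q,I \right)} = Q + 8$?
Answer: $- \frac{83}{40690} \approx -0.0020398$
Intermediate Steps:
$t{\left(Q,I \right)} = 8 + Q$
$T = -189$ ($T = \left(8 + 1\right) \left(78 - 99\right) = 9 \left(-21\right) = -189$)
$E = 195$ ($E = 6 - -189 = 6 + 189 = 195$)
$\frac{\left(-11454\right) \frac{1}{28796}}{E} = \frac{\left(-11454\right) \frac{1}{28796}}{195} = \left(-11454\right) \frac{1}{28796} \cdot \frac{1}{195} = \left(- \frac{249}{626}\right) \frac{1}{195} = - \frac{83}{40690}$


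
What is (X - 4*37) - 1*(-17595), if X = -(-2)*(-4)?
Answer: 17439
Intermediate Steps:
X = -8 (X = -1*8 = -8)
(X - 4*37) - 1*(-17595) = (-8 - 4*37) - 1*(-17595) = (-8 - 148) + 17595 = -156 + 17595 = 17439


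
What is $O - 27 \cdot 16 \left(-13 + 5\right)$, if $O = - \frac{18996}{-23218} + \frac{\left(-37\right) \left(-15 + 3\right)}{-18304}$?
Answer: $\frac{14125731981}{4086368} \approx 3456.8$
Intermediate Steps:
$O = \frac{3244173}{4086368}$ ($O = \left(-18996\right) \left(- \frac{1}{23218}\right) + \left(-37\right) \left(-12\right) \left(- \frac{1}{18304}\right) = \frac{9498}{11609} + 444 \left(- \frac{1}{18304}\right) = \frac{9498}{11609} - \frac{111}{4576} = \frac{3244173}{4086368} \approx 0.7939$)
$O - 27 \cdot 16 \left(-13 + 5\right) = \frac{3244173}{4086368} - 27 \cdot 16 \left(-13 + 5\right) = \frac{3244173}{4086368} - 432 \left(-8\right) = \frac{3244173}{4086368} - -3456 = \frac{3244173}{4086368} + 3456 = \frac{14125731981}{4086368}$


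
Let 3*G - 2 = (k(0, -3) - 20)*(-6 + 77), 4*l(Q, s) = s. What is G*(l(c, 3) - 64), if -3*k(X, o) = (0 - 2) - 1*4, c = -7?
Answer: 80707/3 ≈ 26902.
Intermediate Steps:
l(Q, s) = s/4
k(X, o) = 2 (k(X, o) = -((0 - 2) - 1*4)/3 = -(-2 - 4)/3 = -⅓*(-6) = 2)
G = -1276/3 (G = ⅔ + ((2 - 20)*(-6 + 77))/3 = ⅔ + (-18*71)/3 = ⅔ + (⅓)*(-1278) = ⅔ - 426 = -1276/3 ≈ -425.33)
G*(l(c, 3) - 64) = -1276*((¼)*3 - 64)/3 = -1276*(¾ - 64)/3 = -1276/3*(-253/4) = 80707/3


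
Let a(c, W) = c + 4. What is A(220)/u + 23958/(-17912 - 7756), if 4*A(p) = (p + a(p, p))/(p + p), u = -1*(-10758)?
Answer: -1050026139/1124999920 ≈ -0.93336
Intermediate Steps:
a(c, W) = 4 + c
u = 10758
A(p) = (4 + 2*p)/(8*p) (A(p) = ((p + (4 + p))/(p + p))/4 = ((4 + 2*p)/((2*p)))/4 = ((4 + 2*p)*(1/(2*p)))/4 = ((4 + 2*p)/(2*p))/4 = (4 + 2*p)/(8*p))
A(220)/u + 23958/(-17912 - 7756) = ((¼)*(2 + 220)/220)/10758 + 23958/(-17912 - 7756) = ((¼)*(1/220)*222)*(1/10758) + 23958/(-25668) = (111/440)*(1/10758) + 23958*(-1/25668) = 37/1577840 - 1331/1426 = -1050026139/1124999920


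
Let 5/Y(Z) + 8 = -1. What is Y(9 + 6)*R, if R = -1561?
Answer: 7805/9 ≈ 867.22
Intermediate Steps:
Y(Z) = -5/9 (Y(Z) = 5/(-8 - 1) = 5/(-9) = 5*(-⅑) = -5/9)
Y(9 + 6)*R = -5/9*(-1561) = 7805/9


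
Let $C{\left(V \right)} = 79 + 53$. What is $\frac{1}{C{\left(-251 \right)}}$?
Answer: $\frac{1}{132} \approx 0.0075758$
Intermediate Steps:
$C{\left(V \right)} = 132$
$\frac{1}{C{\left(-251 \right)}} = \frac{1}{132}$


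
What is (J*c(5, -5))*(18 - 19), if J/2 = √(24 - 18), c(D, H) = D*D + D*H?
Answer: 0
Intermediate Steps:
c(D, H) = D² + D*H
J = 2*√6 (J = 2*√(24 - 18) = 2*√6 ≈ 4.8990)
(J*c(5, -5))*(18 - 19) = ((2*√6)*(5*(5 - 5)))*(18 - 19) = ((2*√6)*(5*0))*(-1) = ((2*√6)*0)*(-1) = 0*(-1) = 0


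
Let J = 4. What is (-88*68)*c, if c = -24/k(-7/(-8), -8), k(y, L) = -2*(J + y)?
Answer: -191488/13 ≈ -14730.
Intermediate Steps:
k(y, L) = -8 - 2*y (k(y, L) = -2*(4 + y) = -8 - 2*y)
c = 32/13 (c = -24/(-8 - (-14)/(-8)) = -24/(-8 - (-14)*(-1)/8) = -24/(-8 - 2*7/8) = -24/(-8 - 7/4) = -24/(-39/4) = -24*(-4/39) = 32/13 ≈ 2.4615)
(-88*68)*c = -88*68*(32/13) = -5984*32/13 = -191488/13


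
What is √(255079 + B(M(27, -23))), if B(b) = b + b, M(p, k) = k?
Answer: 3*√28337 ≈ 505.01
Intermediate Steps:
B(b) = 2*b
√(255079 + B(M(27, -23))) = √(255079 + 2*(-23)) = √(255079 - 46) = √255033 = 3*√28337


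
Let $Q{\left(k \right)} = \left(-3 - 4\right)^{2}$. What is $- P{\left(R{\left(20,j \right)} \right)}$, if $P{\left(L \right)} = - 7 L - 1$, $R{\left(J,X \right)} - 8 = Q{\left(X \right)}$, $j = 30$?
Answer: $400$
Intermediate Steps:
$Q{\left(k \right)} = 49$ ($Q{\left(k \right)} = \left(-7\right)^{2} = 49$)
$R{\left(J,X \right)} = 57$ ($R{\left(J,X \right)} = 8 + 49 = 57$)
$P{\left(L \right)} = -1 - 7 L$
$- P{\left(R{\left(20,j \right)} \right)} = - (-1 - 399) = \left(-1\right) \left(-400\right) = 400$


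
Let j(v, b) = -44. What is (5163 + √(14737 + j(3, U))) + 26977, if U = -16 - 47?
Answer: 32140 + √14693 ≈ 32261.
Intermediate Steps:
U = -63
(5163 + √(14737 + j(3, U))) + 26977 = (5163 + √(14737 - 44)) + 26977 = (5163 + √14693) + 26977 = 32140 + √14693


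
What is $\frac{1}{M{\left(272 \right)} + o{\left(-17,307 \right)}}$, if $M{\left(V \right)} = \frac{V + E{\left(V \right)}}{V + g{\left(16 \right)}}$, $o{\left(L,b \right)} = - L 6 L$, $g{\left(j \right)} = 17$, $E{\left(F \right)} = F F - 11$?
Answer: $- \frac{289}{426881} \approx -0.000677$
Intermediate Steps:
$E{\left(F \right)} = -11 + F^{2}$ ($E{\left(F \right)} = F^{2} - 11 = -11 + F^{2}$)
$o{\left(L,b \right)} = - 6 L^{2}$ ($o{\left(L,b \right)} = - 6 L L = - 6 L^{2}$)
$M{\left(V \right)} = \frac{-11 + V + V^{2}}{17 + V}$ ($M{\left(V \right)} = \frac{V + \left(-11 + V^{2}\right)}{V + 17} = \frac{-11 + V + V^{2}}{17 + V}$)
$\frac{1}{M{\left(272 \right)} + o{\left(-17,307 \right)}} = \frac{1}{\frac{-11 + 272 + 272^{2}}{17 + 272} - 6 \left(-17\right)^{2}} = \frac{1}{\frac{-11 + 272 + 73984}{289} - 1734} = \frac{1}{\frac{1}{289} \cdot 74245 - 1734} = \frac{1}{\frac{74245}{289} - 1734} = \frac{1}{- \frac{426881}{289}} = - \frac{289}{426881}$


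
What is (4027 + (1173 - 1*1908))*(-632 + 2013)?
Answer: 4546252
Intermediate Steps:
(4027 + (1173 - 1*1908))*(-632 + 2013) = (4027 + (1173 - 1908))*1381 = (4027 - 735)*1381 = 3292*1381 = 4546252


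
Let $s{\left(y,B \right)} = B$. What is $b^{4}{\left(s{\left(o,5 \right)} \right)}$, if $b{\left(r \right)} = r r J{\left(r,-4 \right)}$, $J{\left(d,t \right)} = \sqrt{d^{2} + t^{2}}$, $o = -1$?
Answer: $656640625$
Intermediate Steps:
$b{\left(r \right)} = r^{2} \sqrt{16 + r^{2}}$ ($b{\left(r \right)} = r r \sqrt{r^{2} + \left(-4\right)^{2}} = r^{2} \sqrt{r^{2} + 16} = r^{2} \sqrt{16 + r^{2}}$)
$b^{4}{\left(s{\left(o,5 \right)} \right)} = \left(5^{2} \sqrt{16 + 5^{2}}\right)^{4} = \left(25 \sqrt{16 + 25}\right)^{4} = \left(25 \sqrt{41}\right)^{4} = 656640625$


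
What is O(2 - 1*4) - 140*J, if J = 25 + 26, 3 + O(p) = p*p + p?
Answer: -7141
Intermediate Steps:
O(p) = -3 + p + p² (O(p) = -3 + (p*p + p) = -3 + (p² + p) = -3 + (p + p²) = -3 + p + p²)
J = 51
O(2 - 1*4) - 140*J = (-3 + (2 - 1*4) + (2 - 1*4)²) - 140*51 = (-3 + (2 - 4) + (2 - 4)²) - 7140 = (-3 - 2 + (-2)²) - 7140 = (-3 - 2 + 4) - 7140 = -1 - 7140 = -7141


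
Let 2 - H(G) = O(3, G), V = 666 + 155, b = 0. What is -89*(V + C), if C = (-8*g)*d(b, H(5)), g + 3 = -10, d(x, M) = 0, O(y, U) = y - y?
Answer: -73069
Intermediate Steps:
O(y, U) = 0
V = 821
H(G) = 2 (H(G) = 2 - 1*0 = 2 + 0 = 2)
g = -13 (g = -3 - 10 = -13)
C = 0 (C = -8*(-13)*0 = 104*0 = 0)
-89*(V + C) = -89*(821 + 0) = -89*821 = -73069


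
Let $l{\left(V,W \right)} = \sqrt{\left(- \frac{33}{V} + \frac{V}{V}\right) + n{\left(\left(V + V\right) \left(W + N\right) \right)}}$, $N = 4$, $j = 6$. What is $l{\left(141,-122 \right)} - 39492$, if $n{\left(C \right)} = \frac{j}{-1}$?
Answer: $-39492 + \frac{i \sqrt{11562}}{47} \approx -39492.0 + 2.2878 i$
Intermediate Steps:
$n{\left(C \right)} = -6$ ($n{\left(C \right)} = \frac{6}{-1} = 6 \left(-1\right) = -6$)
$l{\left(V,W \right)} = \sqrt{-5 - \frac{33}{V}}$ ($l{\left(V,W \right)} = \sqrt{\left(- \frac{33}{V} + \frac{V}{V}\right) - 6} = \sqrt{\left(- \frac{33}{V} + 1\right) - 6} = \sqrt{\left(1 - \frac{33}{V}\right) - 6} = \sqrt{-5 - \frac{33}{V}}$)
$l{\left(141,-122 \right)} - 39492 = \sqrt{-5 - \frac{33}{141}} - 39492 = \sqrt{-5 - \frac{11}{47}} - 39492 = \sqrt{- \frac{246}{47}} - 39492 = \frac{i \sqrt{11562}}{47} - 39492 = -39492 + \frac{i \sqrt{11562}}{47}$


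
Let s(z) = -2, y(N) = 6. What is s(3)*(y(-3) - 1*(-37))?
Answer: -86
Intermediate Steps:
s(3)*(y(-3) - 1*(-37)) = -2*(6 - 1*(-37)) = -2*(6 + 37) = -2*43 = -86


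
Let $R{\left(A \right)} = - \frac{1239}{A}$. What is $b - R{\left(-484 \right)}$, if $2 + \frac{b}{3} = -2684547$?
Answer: $- \frac{3897966387}{484} \approx -8.0536 \cdot 10^{6}$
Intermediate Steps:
$b = -8053647$ ($b = -6 + 3 \left(-2684547\right) = -6 - 8053641 = -8053647$)
$b - R{\left(-484 \right)} = -8053647 - - \frac{1239}{-484} = -8053647 - \left(-1239\right) \left(- \frac{1}{484}\right) = -8053647 - \frac{1239}{484} = - \frac{3897966387}{484}$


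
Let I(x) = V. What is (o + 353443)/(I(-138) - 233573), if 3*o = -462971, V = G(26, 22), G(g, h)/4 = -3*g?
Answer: -597358/701655 ≈ -0.85136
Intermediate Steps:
G(g, h) = -12*g (G(g, h) = 4*(-3*g) = -12*g)
V = -312 (V = -12*26 = -312)
I(x) = -312
o = -462971/3 (o = (⅓)*(-462971) = -462971/3 ≈ -1.5432e+5)
(o + 353443)/(I(-138) - 233573) = (-462971/3 + 353443)/(-312 - 233573) = (597358/3)/(-233885) = (597358/3)*(-1/233885) = -597358/701655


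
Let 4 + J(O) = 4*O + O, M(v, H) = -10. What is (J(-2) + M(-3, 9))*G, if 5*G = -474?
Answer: 11376/5 ≈ 2275.2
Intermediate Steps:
G = -474/5 (G = (1/5)*(-474) = -474/5 ≈ -94.800)
J(O) = -4 + 5*O (J(O) = -4 + (4*O + O) = -4 + 5*O)
(J(-2) + M(-3, 9))*G = ((-4 + 5*(-2)) - 10)*(-474/5) = ((-4 - 10) - 10)*(-474/5) = (-14 - 10)*(-474/5) = -24*(-474/5) = 11376/5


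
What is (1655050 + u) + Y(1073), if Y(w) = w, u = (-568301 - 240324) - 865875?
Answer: -18377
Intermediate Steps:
u = -1674500 (u = -808625 - 865875 = -1674500)
(1655050 + u) + Y(1073) = (1655050 - 1674500) + 1073 = -19450 + 1073 = -18377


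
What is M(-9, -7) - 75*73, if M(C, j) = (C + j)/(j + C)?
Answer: -5474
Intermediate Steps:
M(C, j) = 1 (M(C, j) = (C + j)/(C + j) = 1)
M(-9, -7) - 75*73 = 1 - 75*73 = 1 - 5475 = -5474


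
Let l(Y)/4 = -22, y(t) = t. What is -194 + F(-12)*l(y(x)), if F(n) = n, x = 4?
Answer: 862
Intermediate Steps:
l(Y) = -88 (l(Y) = 4*(-22) = -88)
-194 + F(-12)*l(y(x)) = -194 - 12*(-88) = -194 + 1056 = 862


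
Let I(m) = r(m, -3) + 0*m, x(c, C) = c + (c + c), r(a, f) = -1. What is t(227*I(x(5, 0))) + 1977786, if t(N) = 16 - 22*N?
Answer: 1982796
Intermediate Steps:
x(c, C) = 3*c (x(c, C) = c + 2*c = 3*c)
I(m) = -1 (I(m) = -1 + 0*m = -1 + 0 = -1)
t(227*I(x(5, 0))) + 1977786 = (16 - 4994*(-1)) + 1977786 = (16 - 22*(-227)) + 1977786 = (16 + 4994) + 1977786 = 5010 + 1977786 = 1982796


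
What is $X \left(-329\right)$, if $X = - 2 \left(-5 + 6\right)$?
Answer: $658$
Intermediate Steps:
$X = -2$ ($X = \left(-2\right) 1 = -2$)
$X \left(-329\right) = \left(-2\right) \left(-329\right) = 658$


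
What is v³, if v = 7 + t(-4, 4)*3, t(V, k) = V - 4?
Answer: -4913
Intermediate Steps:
t(V, k) = -4 + V
v = -17 (v = 7 + (-4 - 4)*3 = 7 - 8*3 = 7 - 24 = -17)
v³ = (-17)³ = -4913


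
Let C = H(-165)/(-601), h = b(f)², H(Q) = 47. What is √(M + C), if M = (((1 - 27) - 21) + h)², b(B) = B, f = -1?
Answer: √764273069/601 ≈ 45.999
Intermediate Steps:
h = 1 (h = (-1)² = 1)
C = -47/601 (C = 47/(-601) = 47*(-1/601) = -47/601 ≈ -0.078203)
M = 2116 (M = (((1 - 27) - 21) + 1)² = ((-26 - 21) + 1)² = (-47 + 1)² = (-46)² = 2116)
√(M + C) = √(2116 - 47/601) = √(1271669/601) = √764273069/601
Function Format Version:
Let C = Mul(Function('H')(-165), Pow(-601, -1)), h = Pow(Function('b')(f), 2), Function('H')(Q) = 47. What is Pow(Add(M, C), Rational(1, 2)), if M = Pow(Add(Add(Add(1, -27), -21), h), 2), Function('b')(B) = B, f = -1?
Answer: Mul(Rational(1, 601), Pow(764273069, Rational(1, 2))) ≈ 45.999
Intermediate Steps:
h = 1 (h = Pow(-1, 2) = 1)
C = Rational(-47, 601) (C = Mul(47, Pow(-601, -1)) = Mul(47, Rational(-1, 601)) = Rational(-47, 601) ≈ -0.078203)
M = 2116 (M = Pow(Add(Add(Add(1, -27), -21), 1), 2) = Pow(Add(Add(-26, -21), 1), 2) = Pow(Add(-47, 1), 2) = Pow(-46, 2) = 2116)
Pow(Add(M, C), Rational(1, 2)) = Pow(Add(2116, Rational(-47, 601)), Rational(1, 2)) = Pow(Rational(1271669, 601), Rational(1, 2)) = Mul(Rational(1, 601), Pow(764273069, Rational(1, 2)))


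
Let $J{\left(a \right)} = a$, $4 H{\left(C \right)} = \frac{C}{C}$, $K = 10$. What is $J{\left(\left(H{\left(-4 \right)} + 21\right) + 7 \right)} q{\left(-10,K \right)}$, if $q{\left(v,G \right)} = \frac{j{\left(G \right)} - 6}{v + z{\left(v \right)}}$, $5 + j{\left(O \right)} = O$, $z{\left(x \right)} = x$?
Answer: $\frac{113}{80} \approx 1.4125$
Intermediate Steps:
$j{\left(O \right)} = -5 + O$
$H{\left(C \right)} = \frac{1}{4}$ ($H{\left(C \right)} = \frac{C \frac{1}{C}}{4} = \frac{1}{4} \cdot 1 = \frac{1}{4}$)
$q{\left(v,G \right)} = \frac{-11 + G}{2 v}$ ($q{\left(v,G \right)} = \frac{\left(-5 + G\right) - 6}{v + v} = \frac{-11 + G}{2 v}$)
$J{\left(\left(H{\left(-4 \right)} + 21\right) + 7 \right)} q{\left(-10,K \right)} = \left(\left(\frac{1}{4} + 21\right) + 7\right) \frac{-11 + 10}{2 \left(-10\right)} = \left(\frac{85}{4} + 7\right) \frac{1}{2} \left(- \frac{1}{10}\right) \left(-1\right) = \frac{113}{4} \cdot \frac{1}{20} = \frac{113}{80}$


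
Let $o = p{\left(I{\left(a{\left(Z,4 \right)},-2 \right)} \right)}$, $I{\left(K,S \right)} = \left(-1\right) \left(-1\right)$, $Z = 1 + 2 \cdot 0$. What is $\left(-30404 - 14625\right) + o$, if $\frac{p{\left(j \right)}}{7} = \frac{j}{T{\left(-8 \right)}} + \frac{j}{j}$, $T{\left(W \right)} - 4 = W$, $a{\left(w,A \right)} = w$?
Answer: $- \frac{180095}{4} \approx -45024.0$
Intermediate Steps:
$Z = 1$ ($Z = 1 + 0 = 1$)
$I{\left(K,S \right)} = 1$
$T{\left(W \right)} = 4 + W$
$p{\left(j \right)} = 7 - \frac{7 j}{4}$ ($p{\left(j \right)} = 7 \left(\frac{j}{4 - 8} + \frac{j}{j}\right) = 7 \left(\frac{j}{-4} + 1\right) = 7 \left(j \left(- \frac{1}{4}\right) + 1\right) = 7 \left(- \frac{j}{4} + 1\right) = 7 \left(1 - \frac{j}{4}\right) = 7 - \frac{7 j}{4}$)
$o = \frac{21}{4}$ ($o = 7 - \frac{7}{4} = \frac{21}{4} \approx 5.25$)
$\left(-30404 - 14625\right) + o = \left(-30404 - 14625\right) + \frac{21}{4} = -45029 + \frac{21}{4} = - \frac{180095}{4}$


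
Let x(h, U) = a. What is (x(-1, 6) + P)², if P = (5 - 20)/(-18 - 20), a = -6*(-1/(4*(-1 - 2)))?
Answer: 4/361 ≈ 0.011080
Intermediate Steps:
a = -½ (a = -6/((-4*(-3))) = -6/12 = -6*1/12 = -½ ≈ -0.50000)
x(h, U) = -½
P = 15/38 (P = -15/(-38) = -15*(-1/38) = 15/38 ≈ 0.39474)
(x(-1, 6) + P)² = (-½ + 15/38)² = (-2/19)² = 4/361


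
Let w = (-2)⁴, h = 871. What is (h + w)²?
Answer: 786769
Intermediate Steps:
w = 16
(h + w)² = (871 + 16)² = 887² = 786769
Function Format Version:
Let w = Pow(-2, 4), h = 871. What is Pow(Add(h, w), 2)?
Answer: 786769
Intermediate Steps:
w = 16
Pow(Add(h, w), 2) = Pow(Add(871, 16), 2) = Pow(887, 2) = 786769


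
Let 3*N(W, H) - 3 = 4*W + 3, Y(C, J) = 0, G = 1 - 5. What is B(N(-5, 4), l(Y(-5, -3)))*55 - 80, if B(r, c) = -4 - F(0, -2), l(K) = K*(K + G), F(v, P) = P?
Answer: -190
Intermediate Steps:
G = -4
l(K) = K*(-4 + K) (l(K) = K*(K - 4) = K*(-4 + K))
N(W, H) = 2 + 4*W/3 (N(W, H) = 1 + (4*W + 3)/3 = 1 + (3 + 4*W)/3 = 1 + (1 + 4*W/3) = 2 + 4*W/3)
B(r, c) = -2 (B(r, c) = -4 - 1*(-2) = -4 + 2 = -2)
B(N(-5, 4), l(Y(-5, -3)))*55 - 80 = -2*55 - 80 = -110 - 80 = -190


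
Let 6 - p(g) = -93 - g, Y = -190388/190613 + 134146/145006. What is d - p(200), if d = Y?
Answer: -4133203002776/13820014339 ≈ -299.07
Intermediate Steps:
Y = -1018715415/13820014339 (Y = -190388*1/190613 + 134146*(1/145006) = -190388/190613 + 67073/72503 = -1018715415/13820014339 ≈ -0.073713)
p(g) = 99 + g (p(g) = 6 - (-93 - g) = 6 + (93 + g) = 99 + g)
d = -1018715415/13820014339 ≈ -0.073713
d - p(200) = -1018715415/13820014339 - (99 + 200) = -1018715415/13820014339 - 1*299 = -1018715415/13820014339 - 299 = -4133203002776/13820014339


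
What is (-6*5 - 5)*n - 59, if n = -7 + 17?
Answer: -409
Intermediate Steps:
n = 10
(-6*5 - 5)*n - 59 = (-6*5 - 5)*10 - 59 = (-30 - 5)*10 - 59 = -35*10 - 59 = -350 - 59 = -409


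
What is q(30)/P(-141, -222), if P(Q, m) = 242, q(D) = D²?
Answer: 450/121 ≈ 3.7190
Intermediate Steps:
q(30)/P(-141, -222) = 30²/242 = 900*(1/242) = 450/121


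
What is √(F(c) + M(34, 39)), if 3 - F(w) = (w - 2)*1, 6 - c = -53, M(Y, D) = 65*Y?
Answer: 14*√11 ≈ 46.433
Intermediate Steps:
c = 59 (c = 6 - 1*(-53) = 6 + 53 = 59)
F(w) = 5 - w (F(w) = 3 - (w - 2) = 3 - (-2 + w) = 3 + (2 - w) = 5 - w)
√(F(c) + M(34, 39)) = √((5 - 1*59) + 65*34) = √((5 - 59) + 2210) = √(-54 + 2210) = √2156 = 14*√11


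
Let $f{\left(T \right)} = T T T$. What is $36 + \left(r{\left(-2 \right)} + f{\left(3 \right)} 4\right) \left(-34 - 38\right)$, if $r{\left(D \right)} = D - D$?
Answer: $-7740$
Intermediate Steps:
$r{\left(D \right)} = 0$
$f{\left(T \right)} = T^{3}$ ($f{\left(T \right)} = T^{2} T = T^{3}$)
$36 + \left(r{\left(-2 \right)} + f{\left(3 \right)} 4\right) \left(-34 - 38\right) = 36 + \left(0 + 3^{3} \cdot 4\right) \left(-34 - 38\right) = 36 + \left(0 + 27 \cdot 4\right) \left(-72\right) = 36 + \left(0 + 108\right) \left(-72\right) = 36 + 108 \left(-72\right) = 36 - 7776 = -7740$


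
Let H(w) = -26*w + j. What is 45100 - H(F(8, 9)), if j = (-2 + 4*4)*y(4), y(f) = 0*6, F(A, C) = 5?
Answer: 45230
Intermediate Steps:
y(f) = 0
j = 0 (j = (-2 + 4*4)*0 = (-2 + 16)*0 = 14*0 = 0)
H(w) = -26*w (H(w) = -26*w + 0 = -26*w)
45100 - H(F(8, 9)) = 45100 - (-26)*5 = 45100 - 1*(-130) = 45100 + 130 = 45230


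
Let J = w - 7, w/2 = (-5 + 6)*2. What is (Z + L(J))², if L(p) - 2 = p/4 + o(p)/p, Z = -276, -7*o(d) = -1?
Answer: 532824889/7056 ≈ 75514.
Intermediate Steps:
w = 4 (w = 2*((-5 + 6)*2) = 2*(1*2) = 2*2 = 4)
o(d) = ⅐ (o(d) = -⅐*(-1) = ⅐)
J = -3 (J = 4 - 7 = -3)
L(p) = 2 + p/4 + 1/(7*p) (L(p) = 2 + (p/4 + 1/(7*p)) = 2 + p/4 + 1/(7*p))
(Z + L(J))² = (-276 + (2 + (¼)*(-3) + (⅐)/(-3)))² = (-276 + (2 - ¾ + (⅐)*(-⅓)))² = (-276 + (2 - ¾ - 1/21))² = (-276 + 101/84)² = (-23083/84)² = 532824889/7056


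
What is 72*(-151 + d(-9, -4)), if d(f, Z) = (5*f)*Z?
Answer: 2088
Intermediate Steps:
d(f, Z) = 5*Z*f
72*(-151 + d(-9, -4)) = 72*(-151 + 5*(-4)*(-9)) = 72*(-151 + 180) = 72*29 = 2088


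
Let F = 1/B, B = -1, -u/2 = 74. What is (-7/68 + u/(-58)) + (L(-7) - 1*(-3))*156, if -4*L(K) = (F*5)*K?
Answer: -1764055/1972 ≈ -894.55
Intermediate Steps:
u = -148 (u = -2*74 = -148)
F = -1 (F = 1/(-1) = -1)
L(K) = 5*K/4 (L(K) = -(-1*5)*K/4 = -(-5)*K/4 = 5*K/4)
(-7/68 + u/(-58)) + (L(-7) - 1*(-3))*156 = (-7/68 - 148/(-58)) + ((5/4)*(-7) - 1*(-3))*156 = (-7*1/68 - 148*(-1/58)) + (-35/4 + 3)*156 = (-7/68 + 74/29) - 23/4*156 = 4829/1972 - 897 = -1764055/1972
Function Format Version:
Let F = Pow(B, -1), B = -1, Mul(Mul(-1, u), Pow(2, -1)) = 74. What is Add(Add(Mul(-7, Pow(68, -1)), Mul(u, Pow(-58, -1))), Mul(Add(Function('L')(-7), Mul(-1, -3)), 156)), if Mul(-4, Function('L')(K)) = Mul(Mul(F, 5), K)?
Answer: Rational(-1764055, 1972) ≈ -894.55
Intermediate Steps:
u = -148 (u = Mul(-2, 74) = -148)
F = -1 (F = Pow(-1, -1) = -1)
Function('L')(K) = Mul(Rational(5, 4), K) (Function('L')(K) = Mul(Rational(-1, 4), Mul(Mul(-1, 5), K)) = Mul(Rational(-1, 4), Mul(-5, K)) = Mul(Rational(5, 4), K))
Add(Add(Mul(-7, Pow(68, -1)), Mul(u, Pow(-58, -1))), Mul(Add(Function('L')(-7), Mul(-1, -3)), 156)) = Add(Add(Mul(-7, Pow(68, -1)), Mul(-148, Pow(-58, -1))), Mul(Add(Mul(Rational(5, 4), -7), Mul(-1, -3)), 156)) = Add(Add(Mul(-7, Rational(1, 68)), Mul(-148, Rational(-1, 58))), Mul(Add(Rational(-35, 4), 3), 156)) = Add(Add(Rational(-7, 68), Rational(74, 29)), Mul(Rational(-23, 4), 156)) = Add(Rational(4829, 1972), -897) = Rational(-1764055, 1972)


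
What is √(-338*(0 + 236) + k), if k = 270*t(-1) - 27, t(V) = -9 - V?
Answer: I*√81955 ≈ 286.28*I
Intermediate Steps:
k = -2187 (k = 270*(-9 - 1*(-1)) - 27 = 270*(-9 + 1) - 27 = 270*(-8) - 27 = -2160 - 27 = -2187)
√(-338*(0 + 236) + k) = √(-338*(0 + 236) - 2187) = √(-338*236 - 2187) = √(-79768 - 2187) = √(-81955) = I*√81955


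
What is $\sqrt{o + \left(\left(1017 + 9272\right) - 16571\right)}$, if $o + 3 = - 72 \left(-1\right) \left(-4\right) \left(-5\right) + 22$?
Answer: $i \sqrt{4823} \approx 69.448 i$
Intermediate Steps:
$o = 1459$ ($o = -3 - \left(-22 + 72 \left(-1\right) \left(-4\right) \left(-5\right)\right) = -3 - \left(-22 + 72 \cdot 4 \left(-5\right)\right) = -3 + \left(\left(-72\right) \left(-20\right) + 22\right) = -3 + \left(1440 + 22\right) = -3 + 1462 = 1459$)
$\sqrt{o + \left(\left(1017 + 9272\right) - 16571\right)} = \sqrt{1459 + \left(\left(1017 + 9272\right) - 16571\right)} = \sqrt{1459 + \left(10289 - 16571\right)} = \sqrt{1459 - 6282} = \sqrt{-4823} = i \sqrt{4823}$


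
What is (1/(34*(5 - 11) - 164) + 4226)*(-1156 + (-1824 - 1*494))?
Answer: -2701325079/184 ≈ -1.4681e+7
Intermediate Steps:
(1/(34*(5 - 11) - 164) + 4226)*(-1156 + (-1824 - 1*494)) = (1/(34*(-6) - 164) + 4226)*(-1156 + (-1824 - 494)) = (1/(-204 - 164) + 4226)*(-1156 - 2318) = (1/(-368) + 4226)*(-3474) = (-1/368 + 4226)*(-3474) = (1555167/368)*(-3474) = -2701325079/184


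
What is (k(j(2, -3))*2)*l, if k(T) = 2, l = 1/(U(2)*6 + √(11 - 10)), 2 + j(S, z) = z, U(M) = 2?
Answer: 4/13 ≈ 0.30769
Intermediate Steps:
j(S, z) = -2 + z
l = 1/13 (l = 1/(2*6 + √(11 - 10)) = 1/(12 + √1) = 1/(12 + 1) = 1/13 ≈ 0.076923)
(k(j(2, -3))*2)*l = (2*2)*(1/13) = 4*(1/13) = 4/13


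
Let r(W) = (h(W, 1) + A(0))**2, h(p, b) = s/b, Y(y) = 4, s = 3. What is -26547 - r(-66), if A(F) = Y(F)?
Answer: -26596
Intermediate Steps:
h(p, b) = 3/b
A(F) = 4
r(W) = 49 (r(W) = (3/1 + 4)**2 = (3*1 + 4)**2 = (3 + 4)**2 = 7**2 = 49)
-26547 - r(-66) = -26547 - 1*49 = -26547 - 49 = -26596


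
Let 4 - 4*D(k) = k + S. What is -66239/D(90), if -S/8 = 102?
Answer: -132478/365 ≈ -362.95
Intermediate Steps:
S = -816 (S = -8*102 = -816)
D(k) = 205 - k/4 (D(k) = 1 - (k - 816)/4 = 1 - (-816 + k)/4 = 1 + (204 - k/4) = 205 - k/4)
-66239/D(90) = -66239/(205 - ¼*90) = -66239/(205 - 45/2) = -66239/365/2 = -66239*2/365 = -132478/365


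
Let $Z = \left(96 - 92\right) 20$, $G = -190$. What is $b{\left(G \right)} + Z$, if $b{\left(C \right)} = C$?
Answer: $-110$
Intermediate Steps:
$Z = 80$ ($Z = 4 \cdot 20 = 80$)
$b{\left(G \right)} + Z = -190 + 80 = -110$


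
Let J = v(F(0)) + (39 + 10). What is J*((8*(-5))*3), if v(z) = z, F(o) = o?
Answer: -5880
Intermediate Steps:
J = 49 (J = 0 + (39 + 10) = 0 + 49 = 49)
J*((8*(-5))*3) = 49*((8*(-5))*3) = 49*(-40*3) = 49*(-120) = -5880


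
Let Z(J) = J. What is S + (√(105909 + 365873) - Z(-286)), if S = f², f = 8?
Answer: 350 + √471782 ≈ 1036.9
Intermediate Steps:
S = 64 (S = 8² = 64)
S + (√(105909 + 365873) - Z(-286)) = 64 + (√(105909 + 365873) - 1*(-286)) = 64 + (√471782 + 286) = 64 + (286 + √471782) = 350 + √471782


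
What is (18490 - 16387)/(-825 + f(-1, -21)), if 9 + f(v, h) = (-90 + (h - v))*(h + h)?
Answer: 701/1262 ≈ 0.55547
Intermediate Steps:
f(v, h) = -9 + 2*h*(-90 + h - v) (f(v, h) = -9 + (-90 + (h - v))*(h + h) = -9 + (-90 + h - v)*(2*h) = -9 + 2*h*(-90 + h - v))
(18490 - 16387)/(-825 + f(-1, -21)) = (18490 - 16387)/(-825 + (-9 - 180*(-21) + 2*(-21)**2 - 2*(-21)*(-1))) = 2103/(-825 + (-9 + 3780 + 2*441 - 42)) = 2103/(-825 + (-9 + 3780 + 882 - 42)) = 2103/(-825 + 4611) = 2103/3786 = 2103*(1/3786) = 701/1262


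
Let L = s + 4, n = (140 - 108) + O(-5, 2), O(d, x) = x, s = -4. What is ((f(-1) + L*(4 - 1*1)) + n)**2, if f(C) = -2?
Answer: 1024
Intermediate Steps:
n = 34 (n = (140 - 108) + 2 = 32 + 2 = 34)
L = 0 (L = -4 + 4 = 0)
((f(-1) + L*(4 - 1*1)) + n)**2 = ((-2 + 0*(4 - 1*1)) + 34)**2 = ((-2 + 0*(4 - 1)) + 34)**2 = ((-2 + 0*3) + 34)**2 = ((-2 + 0) + 34)**2 = (-2 + 34)**2 = 32**2 = 1024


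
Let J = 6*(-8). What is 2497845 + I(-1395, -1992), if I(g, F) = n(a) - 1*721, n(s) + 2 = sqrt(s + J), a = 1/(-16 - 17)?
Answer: 2497122 + I*sqrt(52305)/33 ≈ 2.4971e+6 + 6.9304*I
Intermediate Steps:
J = -48
a = -1/33 (a = 1/(-33) = -1/33 ≈ -0.030303)
n(s) = -2 + sqrt(-48 + s) (n(s) = -2 + sqrt(s - 48) = -2 + sqrt(-48 + s))
I(g, F) = -723 + I*sqrt(52305)/33 (I(g, F) = (-2 + sqrt(-48 - 1/33)) - 1*721 = (-2 + sqrt(-1585/33)) - 721 = (-2 + I*sqrt(52305)/33) - 721 = -723 + I*sqrt(52305)/33)
2497845 + I(-1395, -1992) = 2497845 + (-723 + I*sqrt(52305)/33) = 2497122 + I*sqrt(52305)/33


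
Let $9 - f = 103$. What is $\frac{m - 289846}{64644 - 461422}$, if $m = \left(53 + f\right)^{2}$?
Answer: $\frac{288165}{396778} \approx 0.72626$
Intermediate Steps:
$f = -94$ ($f = 9 - 103 = -94$)
$m = 1681$ ($m = \left(53 - 94\right)^{2} = \left(-41\right)^{2} = 1681$)
$\frac{m - 289846}{64644 - 461422} = \frac{1681 - 289846}{64644 - 461422} = - \frac{288165}{-396778} = \left(-288165\right) \left(- \frac{1}{396778}\right) = \frac{288165}{396778}$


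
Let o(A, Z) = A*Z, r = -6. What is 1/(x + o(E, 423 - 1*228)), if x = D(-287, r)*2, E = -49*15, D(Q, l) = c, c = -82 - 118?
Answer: -1/143725 ≈ -6.9577e-6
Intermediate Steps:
c = -200
D(Q, l) = -200
E = -735
x = -400 (x = -200*2 = -400)
1/(x + o(E, 423 - 1*228)) = 1/(-400 - 735*(423 - 1*228)) = 1/(-400 - 735*(423 - 228)) = 1/(-400 - 735*195) = 1/(-400 - 143325) = 1/(-143725) = -1/143725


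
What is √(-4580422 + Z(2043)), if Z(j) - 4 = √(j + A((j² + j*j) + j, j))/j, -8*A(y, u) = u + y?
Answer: √(-2124219232098 + 681*I*√115770)/681 ≈ 0.00011673 + 2140.2*I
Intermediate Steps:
A(y, u) = -u/8 - y/8 (A(y, u) = -(u + y)/8 = -u/8 - y/8)
Z(j) = 4 + √(-j²/4 + 3*j/4)/j (Z(j) = 4 + √(j + (-j/8 - ((j² + j*j) + j)/8))/j = 4 + √(j + (-j/8 - ((j² + j²) + j)/8))/j = 4 + √(j + (-j/8 - (2*j² + j)/8))/j = 4 + √(j + (-j/8 - (j + 2*j²)/8))/j = 4 + √(j + (-j/8 + (-j²/4 - j/8)))/j = 4 + √(j + (-j/4 - j²/4))/j = 4 + √(-j²/4 + 3*j/4)/j)
√(-4580422 + Z(2043)) = √(-4580422 + (½)*(√(2043*(3 - 1*2043)) + 8*2043)/2043) = √(-4580422 + (½)*(1/2043)*(√(2043*(3 - 2043)) + 16344)) = √(-4580422 + (½)*(1/2043)*(√(2043*(-2040)) + 16344)) = √(-4580422 + (½)*(1/2043)*(√(-4167720) + 16344)) = √(-4580422 + (½)*(1/2043)*(6*I*√115770 + 16344)) = √(-4580422 + (½)*(1/2043)*(16344 + 6*I*√115770)) = √(-4580422 + (4 + I*√115770/681)) = √(-4580418 + I*√115770/681)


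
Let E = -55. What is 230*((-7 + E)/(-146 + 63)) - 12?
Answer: 13264/83 ≈ 159.81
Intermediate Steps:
230*((-7 + E)/(-146 + 63)) - 12 = 230*((-7 - 55)/(-146 + 63)) - 12 = 230*(-62/(-83)) - 12 = 230*(-62*(-1/83)) - 12 = 230*(62/83) - 12 = 14260/83 - 12 = 13264/83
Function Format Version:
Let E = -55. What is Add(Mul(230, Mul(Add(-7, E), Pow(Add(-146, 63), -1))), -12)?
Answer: Rational(13264, 83) ≈ 159.81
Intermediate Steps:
Add(Mul(230, Mul(Add(-7, E), Pow(Add(-146, 63), -1))), -12) = Add(Mul(230, Mul(Add(-7, -55), Pow(Add(-146, 63), -1))), -12) = Add(Mul(230, Mul(-62, Pow(-83, -1))), -12) = Add(Mul(230, Mul(-62, Rational(-1, 83))), -12) = Add(Mul(230, Rational(62, 83)), -12) = Add(Rational(14260, 83), -12) = Rational(13264, 83)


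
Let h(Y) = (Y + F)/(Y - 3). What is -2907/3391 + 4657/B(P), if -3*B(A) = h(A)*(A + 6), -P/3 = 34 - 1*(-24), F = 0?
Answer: 922279397/11013968 ≈ 83.737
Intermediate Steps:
h(Y) = Y/(-3 + Y) (h(Y) = (Y + 0)/(Y - 3) = Y/(-3 + Y))
P = -174 (P = -3*(34 - 1*(-24)) = -3*(34 + 24) = -3*58 = -174)
B(A) = -A*(6 + A)/(3*(-3 + A)) (B(A) = -A/(-3 + A)*(A + 6)/3 = -A/(-3 + A)*(6 + A)/3 = -A*(6 + A)/(3*(-3 + A)))
-2907/3391 + 4657/B(P) = -2907/3391 + 4657/((-1*(-174)*(6 - 174)/(-9 + 3*(-174)))) = -2907*1/3391 + 4657/((-1*(-174)*(-168)/(-9 - 522))) = -2907/3391 + 4657/((-1*(-174)*(-168)/(-531))) = -2907/3391 + 4657/((-1*(-174)*(-1/531)*(-168))) = -2907/3391 + 4657/(3248/59) = -2907/3391 + 4657*(59/3248) = -2907/3391 + 274763/3248 = 922279397/11013968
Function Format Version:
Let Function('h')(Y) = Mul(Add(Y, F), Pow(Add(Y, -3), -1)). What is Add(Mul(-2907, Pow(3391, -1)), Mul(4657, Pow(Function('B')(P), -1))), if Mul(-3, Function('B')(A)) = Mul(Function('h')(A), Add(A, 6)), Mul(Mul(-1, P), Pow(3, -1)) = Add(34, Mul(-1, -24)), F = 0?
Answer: Rational(922279397, 11013968) ≈ 83.737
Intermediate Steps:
Function('h')(Y) = Mul(Y, Pow(Add(-3, Y), -1)) (Function('h')(Y) = Mul(Add(Y, 0), Pow(Add(Y, -3), -1)) = Mul(Y, Pow(Add(-3, Y), -1)))
P = -174 (P = Mul(-3, Add(34, Mul(-1, -24))) = Mul(-3, Add(34, 24)) = Mul(-3, 58) = -174)
Function('B')(A) = Mul(Rational(-1, 3), A, Pow(Add(-3, A), -1), Add(6, A)) (Function('B')(A) = Mul(Rational(-1, 3), Mul(Mul(A, Pow(Add(-3, A), -1)), Add(A, 6))) = Mul(Rational(-1, 3), Mul(Mul(A, Pow(Add(-3, A), -1)), Add(6, A))) = Mul(Rational(-1, 3), Mul(A, Pow(Add(-3, A), -1), Add(6, A))) = Mul(Rational(-1, 3), A, Pow(Add(-3, A), -1), Add(6, A)))
Add(Mul(-2907, Pow(3391, -1)), Mul(4657, Pow(Function('B')(P), -1))) = Add(Mul(-2907, Pow(3391, -1)), Mul(4657, Pow(Mul(-1, -174, Pow(Add(-9, Mul(3, -174)), -1), Add(6, -174)), -1))) = Add(Mul(-2907, Rational(1, 3391)), Mul(4657, Pow(Mul(-1, -174, Pow(Add(-9, -522), -1), -168), -1))) = Add(Rational(-2907, 3391), Mul(4657, Pow(Mul(-1, -174, Pow(-531, -1), -168), -1))) = Add(Rational(-2907, 3391), Mul(4657, Pow(Mul(-1, -174, Rational(-1, 531), -168), -1))) = Add(Rational(-2907, 3391), Mul(4657, Pow(Rational(3248, 59), -1))) = Add(Rational(-2907, 3391), Mul(4657, Rational(59, 3248))) = Add(Rational(-2907, 3391), Rational(274763, 3248)) = Rational(922279397, 11013968)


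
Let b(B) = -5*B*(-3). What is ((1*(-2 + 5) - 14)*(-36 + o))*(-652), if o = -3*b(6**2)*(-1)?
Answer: 11360448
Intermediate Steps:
b(B) = 15*B
o = 1620 (o = -45*6**2*(-1) = -45*36*(-1) = -3*540*(-1) = -1620*(-1) = 1620)
((1*(-2 + 5) - 14)*(-36 + o))*(-652) = ((1*(-2 + 5) - 14)*(-36 + 1620))*(-652) = ((1*3 - 14)*1584)*(-652) = ((3 - 14)*1584)*(-652) = -11*1584*(-652) = -17424*(-652) = 11360448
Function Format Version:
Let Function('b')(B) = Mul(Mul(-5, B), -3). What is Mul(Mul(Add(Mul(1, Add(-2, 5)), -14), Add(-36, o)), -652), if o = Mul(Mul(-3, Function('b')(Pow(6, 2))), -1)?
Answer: 11360448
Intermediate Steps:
Function('b')(B) = Mul(15, B)
o = 1620 (o = Mul(Mul(-3, Mul(15, Pow(6, 2))), -1) = Mul(Mul(-3, Mul(15, 36)), -1) = Mul(Mul(-3, 540), -1) = Mul(-1620, -1) = 1620)
Mul(Mul(Add(Mul(1, Add(-2, 5)), -14), Add(-36, o)), -652) = Mul(Mul(Add(Mul(1, Add(-2, 5)), -14), Add(-36, 1620)), -652) = Mul(Mul(Add(Mul(1, 3), -14), 1584), -652) = Mul(Mul(Add(3, -14), 1584), -652) = Mul(Mul(-11, 1584), -652) = Mul(-17424, -652) = 11360448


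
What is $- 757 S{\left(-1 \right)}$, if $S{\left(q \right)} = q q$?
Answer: $-757$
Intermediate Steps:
$S{\left(q \right)} = q^{2}$
$- 757 S{\left(-1 \right)} = - 757 \left(-1\right)^{2} = \left(-757\right) 1 = -757$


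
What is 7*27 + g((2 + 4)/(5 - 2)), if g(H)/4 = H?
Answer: 197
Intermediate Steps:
g(H) = 4*H
7*27 + g((2 + 4)/(5 - 2)) = 7*27 + 4*((2 + 4)/(5 - 2)) = 189 + 4*(6/3) = 189 + 4*(6*(1/3)) = 189 + 4*2 = 189 + 8 = 197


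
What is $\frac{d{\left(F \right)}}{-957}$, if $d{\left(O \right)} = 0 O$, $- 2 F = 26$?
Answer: $0$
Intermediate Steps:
$F = -13$ ($F = \left(- \frac{1}{2}\right) 26 = -13$)
$d{\left(O \right)} = 0$
$\frac{d{\left(F \right)}}{-957} = \frac{0}{-957} = 0 \left(- \frac{1}{957}\right) = 0$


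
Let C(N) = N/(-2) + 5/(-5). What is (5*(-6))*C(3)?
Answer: 75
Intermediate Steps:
C(N) = -1 - N/2 (C(N) = N*(-½) + 5*(-⅕) = -N/2 - 1 = -1 - N/2)
(5*(-6))*C(3) = (5*(-6))*(-1 - ½*3) = -30*(-1 - 3/2) = -30*(-5/2) = 75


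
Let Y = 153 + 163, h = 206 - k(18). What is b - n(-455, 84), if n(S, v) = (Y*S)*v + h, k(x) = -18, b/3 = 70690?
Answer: 12289366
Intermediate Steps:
b = 212070 (b = 3*70690 = 212070)
h = 224 (h = 206 - 1*(-18) = 206 + 18 = 224)
Y = 316
n(S, v) = 224 + 316*S*v (n(S, v) = (316*S)*v + 224 = 316*S*v + 224 = 224 + 316*S*v)
b - n(-455, 84) = 212070 - (224 + 316*(-455)*84) = 212070 - (224 - 12077520) = 212070 - 1*(-12077296) = 212070 + 12077296 = 12289366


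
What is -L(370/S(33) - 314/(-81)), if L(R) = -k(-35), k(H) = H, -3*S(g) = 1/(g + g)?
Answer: -35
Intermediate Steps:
S(g) = -1/(6*g) (S(g) = -1/(3*(g + g)) = -1/(2*g)/3 = -1/(6*g))
L(R) = 35 (L(R) = -1*(-35) = 35)
-L(370/S(33) - 314/(-81)) = -1*35 = -35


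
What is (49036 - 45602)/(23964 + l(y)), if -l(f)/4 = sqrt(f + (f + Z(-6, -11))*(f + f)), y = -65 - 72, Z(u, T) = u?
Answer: 3428849/23902024 + 1717*sqrt(39045)/71706072 ≈ 0.14819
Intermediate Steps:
y = -137
l(f) = -4*sqrt(f + 2*f*(-6 + f)) (l(f) = -4*sqrt(f + (f - 6)*(f + f)) = -4*sqrt(f + (-6 + f)*(2*f)) = -4*sqrt(f + 2*f*(-6 + f)))
(49036 - 45602)/(23964 + l(y)) = (49036 - 45602)/(23964 - 4*sqrt(39045)) = 3434/(23964 - 4*sqrt(39045))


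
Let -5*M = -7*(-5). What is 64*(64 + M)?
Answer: 3648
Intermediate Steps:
M = -7 (M = -(-7)*(-5)/5 = -1/5*35 = -7)
64*(64 + M) = 64*(64 - 7) = 64*57 = 3648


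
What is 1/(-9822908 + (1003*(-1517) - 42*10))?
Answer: -1/11344879 ≈ -8.8145e-8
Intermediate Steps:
1/(-9822908 + (1003*(-1517) - 42*10)) = 1/(-9822908 + (-1521551 - 420)) = 1/(-9822908 - 1521971) = 1/(-11344879) = -1/11344879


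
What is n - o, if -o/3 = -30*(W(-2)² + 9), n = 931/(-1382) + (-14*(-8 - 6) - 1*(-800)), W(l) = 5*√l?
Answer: 6475121/1382 ≈ 4685.3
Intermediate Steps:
n = 1375541/1382 (n = 931*(-1/1382) + (-14*(-14) + 800) = -931/1382 + (196 + 800) = -931/1382 + 996 = 1375541/1382 ≈ 995.33)
o = -3690 (o = -(-90)*((5*√(-2))² + 9) = -(-90)*((5*(I*√2))² + 9) = -(-90)*((5*I*√2)² + 9) = -(-90)*(-50 + 9) = -(-90)*(-41) = -3*1230 = -3690)
n - o = 1375541/1382 - 1*(-3690) = 1375541/1382 + 3690 = 6475121/1382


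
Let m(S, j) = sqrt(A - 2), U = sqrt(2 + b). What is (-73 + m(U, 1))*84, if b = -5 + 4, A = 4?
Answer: -6132 + 84*sqrt(2) ≈ -6013.2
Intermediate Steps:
b = -1
U = 1 (U = sqrt(2 - 1) = sqrt(1) = 1)
m(S, j) = sqrt(2) (m(S, j) = sqrt(4 - 2) = sqrt(2))
(-73 + m(U, 1))*84 = (-73 + sqrt(2))*84 = -6132 + 84*sqrt(2)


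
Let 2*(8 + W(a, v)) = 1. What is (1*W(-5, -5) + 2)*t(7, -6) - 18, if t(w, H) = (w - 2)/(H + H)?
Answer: -377/24 ≈ -15.708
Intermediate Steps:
W(a, v) = -15/2 (W(a, v) = -8 + (1/2)*1 = -8 + 1/2 = -15/2)
t(w, H) = (-2 + w)/(2*H) (t(w, H) = (-2 + w)/((2*H)) = (-2 + w)*(1/(2*H)) = (-2 + w)/(2*H))
(1*W(-5, -5) + 2)*t(7, -6) - 18 = (1*(-15/2) + 2)*((1/2)*(-2 + 7)/(-6)) - 18 = (-15/2 + 2)*((1/2)*(-1/6)*5) - 18 = -11/2*(-5/12) - 18 = 55/24 - 18 = -377/24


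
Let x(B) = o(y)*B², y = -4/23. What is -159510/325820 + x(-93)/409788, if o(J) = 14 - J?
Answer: -812122123/4265130419 ≈ -0.19041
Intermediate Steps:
y = -4/23 (y = -4*1/23 = -4/23 ≈ -0.17391)
x(B) = 326*B²/23 (x(B) = (14 - 1*(-4/23))*B² = (14 + 4/23)*B² = 326*B²/23)
-159510/325820 + x(-93)/409788 = -159510/325820 + ((326/23)*(-93)²)/409788 = -159510*1/325820 + ((326/23)*8649)*(1/409788) = -15951/32582 + (2819574/23)*(1/409788) = -15951/32582 + 156643/523618 = -812122123/4265130419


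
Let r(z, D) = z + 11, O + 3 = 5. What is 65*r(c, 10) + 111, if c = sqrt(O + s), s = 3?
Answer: 826 + 65*sqrt(5) ≈ 971.34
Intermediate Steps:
O = 2 (O = -3 + 5 = 2)
c = sqrt(5) (c = sqrt(2 + 3) = sqrt(5) ≈ 2.2361)
r(z, D) = 11 + z
65*r(c, 10) + 111 = 65*(11 + sqrt(5)) + 111 = (715 + 65*sqrt(5)) + 111 = 826 + 65*sqrt(5)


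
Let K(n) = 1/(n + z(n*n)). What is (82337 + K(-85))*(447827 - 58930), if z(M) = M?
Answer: 228627172132357/7140 ≈ 3.2021e+10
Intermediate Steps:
K(n) = 1/(n + n**2) (K(n) = 1/(n + n*n) = 1/(n + n**2))
(82337 + K(-85))*(447827 - 58930) = (82337 + 1/((-85)*(1 - 85)))*(447827 - 58930) = (82337 - 1/85/(-84))*388897 = (82337 - 1/85*(-1/84))*388897 = (82337 + 1/7140)*388897 = (587886181/7140)*388897 = 228627172132357/7140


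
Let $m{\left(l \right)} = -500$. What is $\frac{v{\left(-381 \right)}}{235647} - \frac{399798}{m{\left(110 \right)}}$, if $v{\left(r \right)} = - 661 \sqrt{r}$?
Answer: $\frac{199899}{250} - \frac{661 i \sqrt{381}}{235647} \approx 799.6 - 0.054752 i$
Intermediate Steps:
$\frac{v{\left(-381 \right)}}{235647} - \frac{399798}{m{\left(110 \right)}} = \frac{\left(-661\right) \sqrt{-381}}{235647} - \frac{399798}{-500} = - 661 i \sqrt{381} \cdot \frac{1}{235647} - - \frac{199899}{250} = - 661 i \sqrt{381} \cdot \frac{1}{235647} + \frac{199899}{250} = - \frac{661 i \sqrt{381}}{235647} + \frac{199899}{250} = \frac{199899}{250} - \frac{661 i \sqrt{381}}{235647}$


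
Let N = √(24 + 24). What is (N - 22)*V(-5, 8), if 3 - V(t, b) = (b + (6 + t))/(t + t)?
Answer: -429/5 + 78*√3/5 ≈ -58.780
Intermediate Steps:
V(t, b) = 3 - (6 + b + t)/(2*t) (V(t, b) = 3 - (b + (6 + t))/(t + t) = 3 - (6 + b + t)/(2*t))
N = 4*√3 (N = √48 = 4*√3 ≈ 6.9282)
(N - 22)*V(-5, 8) = (4*√3 - 22)*((½)*(-6 - 1*8 + 5*(-5))/(-5)) = (-22 + 4*√3)*((½)*(-⅕)*(-6 - 8 - 25)) = (-22 + 4*√3)*((½)*(-⅕)*(-39)) = (-22 + 4*√3)*(39/10) = -429/5 + 78*√3/5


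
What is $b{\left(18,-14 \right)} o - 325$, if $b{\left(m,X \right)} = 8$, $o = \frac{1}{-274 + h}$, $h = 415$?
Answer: $- \frac{45817}{141} \approx -324.94$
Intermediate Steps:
$o = \frac{1}{141}$ ($o = \frac{1}{-274 + 415} = \frac{1}{141} \approx 0.0070922$)
$b{\left(18,-14 \right)} o - 325 = 8 \cdot \frac{1}{141} - 325 = \frac{8}{141} - 325 = - \frac{45817}{141}$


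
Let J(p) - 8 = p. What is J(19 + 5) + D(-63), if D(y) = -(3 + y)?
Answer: 92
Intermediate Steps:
J(p) = 8 + p
D(y) = -3 - y
J(19 + 5) + D(-63) = (8 + (19 + 5)) + (-3 - 1*(-63)) = (8 + 24) + (-3 + 63) = 32 + 60 = 92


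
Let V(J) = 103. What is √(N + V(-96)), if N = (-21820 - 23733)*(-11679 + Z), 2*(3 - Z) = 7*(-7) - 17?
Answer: √530373682 ≈ 23030.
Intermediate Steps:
Z = 36 (Z = 3 - (7*(-7) - 17)/2 = 3 - (-49 - 17)/2 = 3 - ½*(-66) = 3 + 33 = 36)
N = 530373579 (N = (-21820 - 23733)*(-11679 + 36) = -45553*(-11643) = 530373579)
√(N + V(-96)) = √(530373579 + 103) = √530373682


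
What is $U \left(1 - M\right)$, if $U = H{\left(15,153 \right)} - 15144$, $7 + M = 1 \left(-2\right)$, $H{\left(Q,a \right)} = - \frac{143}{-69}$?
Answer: $- \frac{10447930}{69} \approx -1.5142 \cdot 10^{5}$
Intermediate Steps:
$H{\left(Q,a \right)} = \frac{143}{69}$ ($H{\left(Q,a \right)} = \left(-143\right) \left(- \frac{1}{69}\right) = \frac{143}{69}$)
$M = -9$ ($M = -7 + 1 \left(-2\right) = -7 - 2 = -9$)
$U = - \frac{1044793}{69}$ ($U = \frac{143}{69} - 15144 = - \frac{1044793}{69} \approx -15142.0$)
$U \left(1 - M\right) = - \frac{1044793 \left(1 - -9\right)}{69} = - \frac{1044793 \left(1 + 9\right)}{69} = \left(- \frac{1044793}{69}\right) 10 = - \frac{10447930}{69}$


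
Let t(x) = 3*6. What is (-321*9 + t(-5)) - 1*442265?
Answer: -445136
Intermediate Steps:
t(x) = 18
(-321*9 + t(-5)) - 1*442265 = (-321*9 + 18) - 1*442265 = (-2889 + 18) - 442265 = -2871 - 442265 = -445136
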